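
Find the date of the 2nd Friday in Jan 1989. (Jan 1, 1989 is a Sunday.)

Jan 1989 begins on a Sunday, so the first Friday is Jan 6 (5 days later).
The 2nd Friday is 1 weeks later: 6 + 7 = 13.

Jan 13, 1989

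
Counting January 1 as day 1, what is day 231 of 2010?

Aug 19, 2010

Jan has 31 days (231 − 31 = 200 remain).
Feb has 28 days (200 − 28 = 172 remain).
Mar has 31 days (172 − 31 = 141 remain).
Apr has 30 days (141 − 30 = 111 remain).
May has 31 days (111 − 31 = 80 remain).
Jun has 30 days (80 − 30 = 50 remain).
Jul has 31 days (50 − 31 = 19 remain).
19 into Aug → Aug 19.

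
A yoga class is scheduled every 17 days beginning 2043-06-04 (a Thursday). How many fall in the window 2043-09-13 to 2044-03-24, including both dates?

Occurrences land 17·i days after 2043-06-04 for i = 0, 1, 2, …
2043-09-13 is 101 days after the start; 101 ÷ 17 = 5 remainder 16; since the remainder is 16, round up to i = 6. First occurrence in the window: #7 on 2043-09-14 (6×17 = 102 days in).
2044-03-24 is 294 days after the start; 294 ÷ 17 = 17 remainder 5. Last occurrence in the window: #18 on 2044-03-19.
Occurrences #7 through #18: 12 in total.

12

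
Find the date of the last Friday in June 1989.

1989-06-30

The first Friday of June 1989 is June 2.
June 1989 has 30 days. Adding weeks: 2, 9, 16, 23, 30 — the last one ≤ 30 is the 30th.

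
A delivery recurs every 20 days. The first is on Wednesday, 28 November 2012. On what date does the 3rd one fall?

The 3rd occurrence is 2 intervals after the first: 2 × 20 = 40 days after 28 November 2012.
November has 30 days — 2 days to the end of November leaves 38.
December has 31 days (7 left).
7 days into January → 7 January 2013.

7 January 2013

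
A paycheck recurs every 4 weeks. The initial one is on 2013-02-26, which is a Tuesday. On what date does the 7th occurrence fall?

The 7th occurrence is 6 intervals after the first: 6 × 28 = 168 days after 2013-02-26.
February has 28 days — 2 days to the end of February leaves 166.
March has 31 days (135 left).
April has 30 days (105 left).
May has 31 days (74 left).
June has 30 days (44 left).
July has 31 days (13 left).
13 days into August → 2013-08-13.

2013-08-13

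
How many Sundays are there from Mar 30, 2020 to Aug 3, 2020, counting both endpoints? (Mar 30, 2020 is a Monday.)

Mar 30, 2020 is a Monday; the first Sunday on or after it is Apr 5, 2020 (6 days later).
From Apr 5, 2020 to Aug 3, 2020: 25 + 31 + 30 + 31 + 3 = 120 days (rest of Apr, May, Jun, Jul, Aug).
120 ÷ 7 = 17 full weeks with remainder 1, so 17 more Sundays after the first → 18.

18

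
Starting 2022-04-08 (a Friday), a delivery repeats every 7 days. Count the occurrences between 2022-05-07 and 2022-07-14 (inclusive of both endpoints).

Occurrences land 7·i days after 2022-04-08 for i = 0, 1, 2, …
2022-05-07 is 29 days after the start; 29 ÷ 7 = 4 remainder 1; since the remainder is 1, round up to i = 5. First occurrence in the window: #6 on 2022-05-13 (5×7 = 35 days in).
2022-07-14 is 97 days after the start; 97 ÷ 7 = 13 remainder 6. Last occurrence in the window: #14 on 2022-07-08.
Occurrences #6 through #14: 9 in total.

9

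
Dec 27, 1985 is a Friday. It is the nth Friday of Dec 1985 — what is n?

4th

Day 27 falls in week ⌈27/7⌉ of the month.
Days 1–7 hold the 1st Friday, 8–14 the 2nd, 15–21 the 3rd, 22–28 the 4th, 29–31 the 5th.
27 is in the range for the 4th.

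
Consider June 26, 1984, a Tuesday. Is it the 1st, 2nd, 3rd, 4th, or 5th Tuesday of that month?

Day 26 falls in week ⌈26/7⌉ of the month.
Days 1–7 hold the 1st Tuesday, 8–14 the 2nd, 15–21 the 3rd, 22–28 the 4th, 29–31 the 5th.
26 is in the range for the 4th.

4th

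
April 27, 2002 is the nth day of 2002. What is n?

117

Days in months before April: 31 + 28 + 31 = 90.
Plus 27 days into April → day 117.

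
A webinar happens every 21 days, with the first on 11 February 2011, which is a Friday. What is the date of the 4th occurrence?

15 April 2011

The 4th occurrence is 3 intervals after the first: 3 × 21 = 63 days after 11 February 2011.
February has 28 days — 17 days to the end of February leaves 46.
March has 31 days (15 left).
15 days into April → 15 April 2011.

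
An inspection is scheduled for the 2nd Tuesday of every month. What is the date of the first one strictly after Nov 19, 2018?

Nov 2018 starts on a Thursday; its first Tuesday is the 6th, so the 2nd Tuesday is the 13th — Nov 13, 2018.
That is not after Nov 19, 2018, so look at Dec 2018.
Dec 2018 starts on a Saturday; its first Tuesday is the 4th, so the 2nd Tuesday is the 11th — Dec 11, 2018.

Dec 11, 2018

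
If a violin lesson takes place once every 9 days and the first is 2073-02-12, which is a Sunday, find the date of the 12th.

2073-05-22

The 12th occurrence is 11 intervals after the first: 11 × 9 = 99 days after 2073-02-12.
February has 28 days — 16 days to the end of February leaves 83.
March has 31 days (52 left).
April has 30 days (22 left).
22 days into May → 2073-05-22.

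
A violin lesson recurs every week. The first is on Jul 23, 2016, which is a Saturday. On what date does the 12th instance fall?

The 12th occurrence is 11 intervals after the first: 11 × 7 = 77 days after Jul 23, 2016.
Jul has 31 days — 8 days to the end of Jul leaves 69.
Aug has 31 days (38 left).
Sep has 30 days (8 left).
8 days into Oct → Oct 8, 2016.

Oct 8, 2016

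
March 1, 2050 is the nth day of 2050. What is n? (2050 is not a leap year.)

Days in months before March: 31 + 28 = 59.
Plus 1 day into March → day 60.

60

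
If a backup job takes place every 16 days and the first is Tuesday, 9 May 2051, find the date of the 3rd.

10 June 2051

The 3rd occurrence is 2 intervals after the first: 2 × 16 = 32 days after 9 May 2051.
May has 31 days — 22 days to the end of May leaves 10.
10 days into June → 10 June 2051.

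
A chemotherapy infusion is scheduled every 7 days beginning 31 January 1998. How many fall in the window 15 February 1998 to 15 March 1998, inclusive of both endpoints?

Occurrences land 7·i days after 31 January 1998 for i = 0, 1, 2, …
15 February 1998 is 15 days after the start; 15 ÷ 7 = 2 remainder 1; since the remainder is 1, round up to i = 3. First occurrence in the window: #4 on 21 February 1998 (3×7 = 21 days in).
15 March 1998 is 43 days after the start; 43 ÷ 7 = 6 remainder 1. Last occurrence in the window: #7 on 14 March 1998.
Occurrences #4 through #7: 4 in total.

4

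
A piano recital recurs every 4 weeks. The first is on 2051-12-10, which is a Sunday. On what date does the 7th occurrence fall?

The 7th occurrence is 6 intervals after the first: 6 × 28 = 168 days after 2051-12-10.
December has 31 days — 21 days to the end of December leaves 147.
January has 31 days (116 left).
February has 29 days (87 left).
March has 31 days (56 left).
April has 30 days (26 left).
26 days into May → 2052-05-26.

2052-05-26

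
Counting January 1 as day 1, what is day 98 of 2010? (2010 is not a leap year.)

8 April 2010

January has 31 days (98 − 31 = 67 remain).
February has 28 days (67 − 28 = 39 remain).
March has 31 days (39 − 31 = 8 remain).
8 into April → April 8.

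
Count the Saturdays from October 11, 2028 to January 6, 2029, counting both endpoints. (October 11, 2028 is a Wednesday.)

13

October 11, 2028 is a Wednesday; the first Saturday on or after it is October 14, 2028 (3 days later).
From October 14, 2028 to January 6, 2029: 17 + 30 + 31 + 6 = 84 days (rest of October, November, December, January).
84 ÷ 7 = 12 full weeks with remainder 0, so 12 more Saturdays after the first → 13.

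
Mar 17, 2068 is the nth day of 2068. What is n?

Days in months before Mar: 31 + 29 = 60.
Plus 17 days into Mar → day 77.

77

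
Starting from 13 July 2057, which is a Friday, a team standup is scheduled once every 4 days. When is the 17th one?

15 September 2057

The 17th occurrence is 16 intervals after the first: 16 × 4 = 64 days after 13 July 2057.
July has 31 days — 18 days to the end of July leaves 46.
August has 31 days (15 left).
15 days into September → 15 September 2057.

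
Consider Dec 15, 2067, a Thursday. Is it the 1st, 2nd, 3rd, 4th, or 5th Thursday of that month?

3rd

Day 15 falls in week ⌈15/7⌉ of the month.
Days 1–7 hold the 1st Thursday, 8–14 the 2nd, 15–21 the 3rd, 22–28 the 4th, 29–31 the 5th.
15 is in the range for the 3rd.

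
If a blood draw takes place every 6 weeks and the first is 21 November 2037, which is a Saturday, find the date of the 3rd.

The 3rd occurrence is 2 intervals after the first: 2 × 42 = 84 days after 21 November 2037.
November has 30 days — 9 days to the end of November leaves 75.
December has 31 days (44 left).
January has 31 days (13 left).
13 days into February → 13 February 2038.

13 February 2038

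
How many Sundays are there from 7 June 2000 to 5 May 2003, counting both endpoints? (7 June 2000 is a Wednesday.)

152

7 June 2000 is a Wednesday; the first Sunday on or after it is 11 June 2000 (4 days later).
From 11 June 2000 to 5 May 2003: 203 + 365 + 365 + 125 = 1058 days (rest of 2000, 2001, 2002, to 5 May 2003 in 2003).
1058 ÷ 7 = 151 full weeks with remainder 1, so 151 more Sundays after the first → 152.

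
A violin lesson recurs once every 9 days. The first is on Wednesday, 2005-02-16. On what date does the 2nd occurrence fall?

2005-02-25

The 2nd occurrence is 1 interval after the first: 1 × 9 = 9 days after 2005-02-16.
9 days later is 2005-02-25.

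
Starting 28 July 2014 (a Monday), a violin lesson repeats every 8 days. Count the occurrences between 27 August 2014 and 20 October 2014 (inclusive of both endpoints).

7

Occurrences land 8·i days after 28 July 2014 for i = 0, 1, 2, …
27 August 2014 is 30 days after the start; 30 ÷ 8 = 3 remainder 6; since the remainder is 6, round up to i = 4. First occurrence in the window: #5 on 29 August 2014 (4×8 = 32 days in).
20 October 2014 is 84 days after the start; 84 ÷ 8 = 10 remainder 4. Last occurrence in the window: #11 on 16 October 2014.
Occurrences #5 through #11: 7 in total.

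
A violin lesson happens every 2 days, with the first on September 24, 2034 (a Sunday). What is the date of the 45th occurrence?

December 21, 2034

The 45th occurrence is 44 intervals after the first: 44 × 2 = 88 days after September 24, 2034.
September has 30 days — 6 days to the end of September leaves 82.
October has 31 days (51 left).
November has 30 days (21 left).
21 days into December → December 21, 2034.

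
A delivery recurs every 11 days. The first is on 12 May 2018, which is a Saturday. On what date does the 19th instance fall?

26 November 2018

The 19th occurrence is 18 intervals after the first: 18 × 11 = 198 days after 12 May 2018.
May has 31 days — 19 days to the end of May leaves 179.
June has 30 days (149 left).
July has 31 days (118 left).
August has 31 days (87 left).
September has 30 days (57 left).
October has 31 days (26 left).
26 days into November → 26 November 2018.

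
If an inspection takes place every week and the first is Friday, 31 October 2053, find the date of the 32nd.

5 June 2054

The 32nd occurrence is 31 intervals after the first: 31 × 7 = 217 days after 31 October 2053.
October has 31 days — 0 days to the end of October leaves 217.
November has 30 days (187 left).
December has 31 days (156 left).
January has 31 days (125 left).
February has 28 days (97 left).
March has 31 days (66 left).
April has 30 days (36 left).
May has 31 days (5 left).
5 days into June → 5 June 2054.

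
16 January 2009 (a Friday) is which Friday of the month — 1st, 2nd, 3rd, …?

3rd

Day 16 falls in week ⌈16/7⌉ of the month.
Days 1–7 hold the 1st Friday, 8–14 the 2nd, 15–21 the 3rd, 22–28 the 4th, 29–31 the 5th.
16 is in the range for the 3rd.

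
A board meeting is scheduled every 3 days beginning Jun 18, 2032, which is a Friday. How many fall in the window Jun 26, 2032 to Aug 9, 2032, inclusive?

Occurrences land 3·i days after Jun 18, 2032 for i = 0, 1, 2, …
Jun 26, 2032 is 8 days after the start; 8 ÷ 3 = 2 remainder 2; since the remainder is 2, round up to i = 3. First occurrence in the window: #4 on Jun 27, 2032 (3×3 = 9 days in).
Aug 9, 2032 is 52 days after the start; 52 ÷ 3 = 17 remainder 1. Last occurrence in the window: #18 on Aug 8, 2032.
Occurrences #4 through #18: 15 in total.

15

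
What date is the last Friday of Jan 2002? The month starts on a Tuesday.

Jan 2002 begins on a Tuesday, so the first Friday is Jan 4 (3 days later).
Jan 2002 has 31 days. Adding weeks: 4, 11, 18, 25 — the last one ≤ 31 is the 25th.

Jan 25, 2002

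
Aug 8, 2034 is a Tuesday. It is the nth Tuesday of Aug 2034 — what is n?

Day 8 falls in week ⌈8/7⌉ of the month.
Days 1–7 hold the 1st Tuesday, 8–14 the 2nd, 15–21 the 3rd, 22–28 the 4th, 29–31 the 5th.
8 is in the range for the 2nd.

2nd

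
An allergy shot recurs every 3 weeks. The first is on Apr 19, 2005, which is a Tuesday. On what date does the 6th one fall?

The 6th occurrence is 5 intervals after the first: 5 × 21 = 105 days after Apr 19, 2005.
Apr has 30 days — 11 days to the end of Apr leaves 94.
May has 31 days (63 left).
Jun has 30 days (33 left).
Jul has 31 days (2 left).
2 days into Aug → Aug 2, 2005.

Aug 2, 2005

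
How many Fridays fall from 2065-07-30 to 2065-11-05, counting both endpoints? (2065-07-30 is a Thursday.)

2065-07-30 is a Thursday; the first Friday on or after it is 2065-07-31 (1 day later).
From 2065-07-31 to 2065-11-05: 0 + 31 + 30 + 31 + 5 = 97 days (rest of July, August, September, October, November).
97 ÷ 7 = 13 full weeks with remainder 6, so 13 more Fridays after the first → 14.

14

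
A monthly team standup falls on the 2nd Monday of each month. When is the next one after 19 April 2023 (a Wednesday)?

8 May 2023

April 2023 starts on a Saturday; its first Monday is the 3rd, so the 2nd Monday is the 10th — 10 April 2023.
That is not after 19 April 2023, so look at May 2023.
May 2023 starts on a Monday; its first Monday is the 1st, so the 2nd Monday is the 8th — 8 May 2023.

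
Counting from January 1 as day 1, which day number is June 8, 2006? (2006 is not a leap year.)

159

Days in months before June: 31 + 28 + 31 + 30 + 31 = 151.
Plus 8 days into June → day 159.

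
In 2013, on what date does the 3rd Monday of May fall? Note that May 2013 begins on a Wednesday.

May 20, 2013

May 2013 begins on a Wednesday, so the first Monday is May 6 (5 days later).
The 3rd Monday is 2 weeks later: 6 + 14 = 20.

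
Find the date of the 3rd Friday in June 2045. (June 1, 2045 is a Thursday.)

16 June 2045

June 2045 begins on a Thursday, so the first Friday is June 2 (1 day later).
The 3rd Friday is 2 weeks later: 2 + 14 = 16.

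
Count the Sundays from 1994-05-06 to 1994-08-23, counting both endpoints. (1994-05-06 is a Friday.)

16

1994-05-06 is a Friday; the first Sunday on or after it is 1994-05-08 (2 days later).
From 1994-05-08 to 1994-08-23: 23 + 30 + 31 + 23 = 107 days (rest of May, June, July, August).
107 ÷ 7 = 15 full weeks with remainder 2, so 15 more Sundays after the first → 16.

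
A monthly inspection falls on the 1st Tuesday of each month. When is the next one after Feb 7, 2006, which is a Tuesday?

Feb 2006 starts on a Wednesday, so its 1st Tuesday is Feb 7, 2006 (6 days in).
That is not after Feb 7, 2006, so look at Mar 2006.
Mar 2006 starts on a Wednesday, so its 1st Tuesday is Mar 7, 2006 (6 days in).

Mar 7, 2006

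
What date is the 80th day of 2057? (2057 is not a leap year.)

January has 31 days (80 − 31 = 49 remain).
February has 28 days (49 − 28 = 21 remain).
21 into March → March 21.

2057-03-21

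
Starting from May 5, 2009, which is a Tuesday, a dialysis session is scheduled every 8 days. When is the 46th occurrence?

Apr 30, 2010

The 46th occurrence is 45 intervals after the first: 45 × 8 = 360 days after May 5, 2009.
May has 31 days — 26 days to the end of May leaves 334.
Jun has 30 days (304 left).
Jul has 31 days (273 left).
Aug has 31 days (242 left).
Sep has 30 days (212 left).
Oct has 31 days (181 left).
Nov has 30 days (151 left).
Dec has 31 days (120 left).
Jan has 31 days (89 left).
Feb has 28 days (61 left).
Mar has 31 days (30 left).
30 days into Apr → Apr 30, 2010.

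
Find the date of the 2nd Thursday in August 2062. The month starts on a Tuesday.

August 2062 begins on a Tuesday, so the first Thursday is August 3 (2 days later).
The 2nd Thursday is 1 weeks later: 3 + 7 = 10.

August 10, 2062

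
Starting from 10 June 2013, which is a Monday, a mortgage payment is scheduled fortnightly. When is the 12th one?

11 November 2013

The 12th occurrence is 11 intervals after the first: 11 × 14 = 154 days after 10 June 2013.
June has 30 days — 20 days to the end of June leaves 134.
July has 31 days (103 left).
August has 31 days (72 left).
September has 30 days (42 left).
October has 31 days (11 left).
11 days into November → 11 November 2013.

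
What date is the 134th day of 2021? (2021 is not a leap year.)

2021-05-14

January has 31 days (134 − 31 = 103 remain).
February has 28 days (103 − 28 = 75 remain).
March has 31 days (75 − 31 = 44 remain).
April has 30 days (44 − 30 = 14 remain).
14 into May → May 14.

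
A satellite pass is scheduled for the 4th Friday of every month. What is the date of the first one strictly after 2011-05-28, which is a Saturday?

2011-06-24

May 2011 starts on a Sunday; its first Friday is the 6th, so the 4th Friday is the 27th — 2011-05-27.
That is not after 2011-05-28, so look at June 2011.
June 2011 starts on a Wednesday; its first Friday is the 3rd, so the 4th Friday is the 24th — 2011-06-24.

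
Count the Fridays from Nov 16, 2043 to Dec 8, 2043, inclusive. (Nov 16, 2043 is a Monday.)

3

Nov 16, 2043 is a Monday; the first Friday on or after it is Nov 20, 2043 (4 days later).
From Nov 20, 2043 to Dec 8, 2043: 10 + 8 = 18 days (rest of Nov, Dec).
18 ÷ 7 = 2 full weeks with remainder 4, so 2 more Fridays after the first → 3.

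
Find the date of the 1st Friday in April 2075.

The first Friday of April 2075 is April 5.

2075-04-05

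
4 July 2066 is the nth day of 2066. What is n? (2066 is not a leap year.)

Days in months before July: 31 + 28 + 31 + 30 + 31 + 30 = 181.
Plus 4 days into July → day 185.

185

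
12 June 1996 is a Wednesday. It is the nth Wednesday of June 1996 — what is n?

2nd

Day 12 falls in week ⌈12/7⌉ of the month.
Days 1–7 hold the 1st Wednesday, 8–14 the 2nd, 15–21 the 3rd, 22–28 the 4th, 29–31 the 5th.
12 is in the range for the 2nd.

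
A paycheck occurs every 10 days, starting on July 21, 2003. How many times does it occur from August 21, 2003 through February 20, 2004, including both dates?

Occurrences land 10·i days after July 21, 2003 for i = 0, 1, 2, …
August 21, 2003 is 31 days after the start; 31 ÷ 10 = 3 remainder 1; since the remainder is 1, round up to i = 4. First occurrence in the window: #5 on August 30, 2003 (4×10 = 40 days in).
February 20, 2004 is 214 days after the start; 214 ÷ 10 = 21 remainder 4. Last occurrence in the window: #22 on February 16, 2004.
Occurrences #5 through #22: 18 in total.

18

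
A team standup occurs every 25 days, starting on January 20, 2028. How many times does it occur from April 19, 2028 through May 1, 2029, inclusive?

15

Occurrences land 25·i days after January 20, 2028 for i = 0, 1, 2, …
April 19, 2028 is 90 days after the start; 90 ÷ 25 = 3 remainder 15; since the remainder is 15, round up to i = 4. First occurrence in the window: #5 on April 29, 2028 (4×25 = 100 days in).
May 1, 2029 is 467 days after the start; 467 ÷ 25 = 18 remainder 17. Last occurrence in the window: #19 on April 14, 2029.
Occurrences #5 through #19: 15 in total.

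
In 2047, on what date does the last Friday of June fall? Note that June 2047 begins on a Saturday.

28 June 2047

June 2047 begins on a Saturday, so the first Friday is June 7 (6 days later).
June 2047 has 30 days. Adding weeks: 7, 14, 21, 28 — the last one ≤ 30 is the 28th.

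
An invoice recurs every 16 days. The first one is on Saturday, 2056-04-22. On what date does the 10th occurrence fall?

The 10th occurrence is 9 intervals after the first: 9 × 16 = 144 days after 2056-04-22.
April has 30 days — 8 days to the end of April leaves 136.
May has 31 days (105 left).
June has 30 days (75 left).
July has 31 days (44 left).
August has 31 days (13 left).
13 days into September → 2056-09-13.

2056-09-13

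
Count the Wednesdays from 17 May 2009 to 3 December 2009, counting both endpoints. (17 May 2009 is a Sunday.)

29

17 May 2009 is a Sunday; the first Wednesday on or after it is 20 May 2009 (3 days later).
From 20 May 2009 to 3 December 2009: 11 + 30 + 31 + 31 + 30 + 31 + 30 + 3 = 197 days (rest of May, June, July, August, September, October, November, December).
197 ÷ 7 = 28 full weeks with remainder 1, so 28 more Wednesdays after the first → 29.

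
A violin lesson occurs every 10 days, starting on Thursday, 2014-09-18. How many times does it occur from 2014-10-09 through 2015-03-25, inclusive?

Occurrences land 10·i days after 2014-09-18 for i = 0, 1, 2, …
2014-10-09 is 21 days after the start; 21 ÷ 10 = 2 remainder 1; since the remainder is 1, round up to i = 3. First occurrence in the window: #4 on 2014-10-18 (3×10 = 30 days in).
2015-03-25 is 188 days after the start; 188 ÷ 10 = 18 remainder 8. Last occurrence in the window: #19 on 2015-03-17.
Occurrences #4 through #19: 16 in total.

16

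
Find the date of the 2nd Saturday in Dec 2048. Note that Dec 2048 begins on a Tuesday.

Dec 2048 begins on a Tuesday, so the first Saturday is Dec 5 (4 days later).
The 2nd Saturday is 1 weeks later: 5 + 7 = 12.

Dec 12, 2048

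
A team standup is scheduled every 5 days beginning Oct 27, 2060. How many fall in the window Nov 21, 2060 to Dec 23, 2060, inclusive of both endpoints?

7

Occurrences land 5·i days after Oct 27, 2060 for i = 0, 1, 2, …
Nov 21, 2060 is 25 days after the start; 25 ÷ 5 = 5 remainder 0. First occurrence in the window: #6 on Nov 21, 2060 (5×5 = 25 days in).
Dec 23, 2060 is 57 days after the start; 57 ÷ 5 = 11 remainder 2. Last occurrence in the window: #12 on Dec 21, 2060.
Occurrences #6 through #12: 7 in total.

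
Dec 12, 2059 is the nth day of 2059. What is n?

346

Days in months before Dec: 31 + 28 + 31 + 30 + 31 + 30 + 31 + 31 + 30 + 31 + 30 = 334.
Plus 12 days into Dec → day 346.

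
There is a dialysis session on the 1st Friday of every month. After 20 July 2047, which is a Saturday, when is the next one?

July 2047 starts on a Monday, so its 1st Friday is 5 July 2047 (4 days in).
That is not after 20 July 2047, so look at August 2047.
August 2047 starts on a Thursday, so its 1st Friday is 2 August 2047 (1 day in).

2 August 2047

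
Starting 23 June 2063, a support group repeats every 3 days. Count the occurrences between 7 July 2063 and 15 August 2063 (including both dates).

Occurrences land 3·i days after 23 June 2063 for i = 0, 1, 2, …
7 July 2063 is 14 days after the start; 14 ÷ 3 = 4 remainder 2; since the remainder is 2, round up to i = 5. First occurrence in the window: #6 on 8 July 2063 (5×3 = 15 days in).
15 August 2063 is 53 days after the start; 53 ÷ 3 = 17 remainder 2. Last occurrence in the window: #18 on 13 August 2063.
Occurrences #6 through #18: 13 in total.

13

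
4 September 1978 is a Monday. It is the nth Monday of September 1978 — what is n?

1st

Day 4 falls in week ⌈4/7⌉ of the month.
Days 1–7 hold the 1st Monday, 8–14 the 2nd, 15–21 the 3rd, 22–28 the 4th, 29–31 the 5th.
4 is in the range for the 1st.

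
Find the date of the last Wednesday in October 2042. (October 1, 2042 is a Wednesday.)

October 29, 2042

October 2042 begins on a Wednesday, so the first Wednesday is October 1.
October 2042 has 31 days. Adding weeks: 1, 8, 15, 22, 29 — the last one ≤ 31 is the 29th.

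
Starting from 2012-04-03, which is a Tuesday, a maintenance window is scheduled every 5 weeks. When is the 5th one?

The 5th occurrence is 4 intervals after the first: 4 × 35 = 140 days after 2012-04-03.
April has 30 days — 27 days to the end of April leaves 113.
May has 31 days (82 left).
June has 30 days (52 left).
July has 31 days (21 left).
21 days into August → 2012-08-21.

2012-08-21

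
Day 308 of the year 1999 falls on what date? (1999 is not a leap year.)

1999-11-04

January has 31 days (308 − 31 = 277 remain).
February has 28 days (277 − 28 = 249 remain).
March has 31 days (249 − 31 = 218 remain).
April has 30 days (218 − 30 = 188 remain).
May has 31 days (188 − 31 = 157 remain).
June has 30 days (157 − 30 = 127 remain).
July has 31 days (127 − 31 = 96 remain).
August has 31 days (96 − 31 = 65 remain).
September has 30 days (65 − 30 = 35 remain).
October has 31 days (35 − 31 = 4 remain).
4 into November → November 4.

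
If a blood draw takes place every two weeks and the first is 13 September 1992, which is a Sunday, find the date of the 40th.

The 40th occurrence is 39 intervals after the first: 39 × 14 = 546 days after 13 September 1992.
September has 30 days — 17 days to the end of September leaves 529.
From end of September to end of 1992 is 92 days (437 left).
1993 has 365 days (72 left).
January has 31 days (41 left).
February has 28 days (13 left).
13 days into March → 13 March 1994.

13 March 1994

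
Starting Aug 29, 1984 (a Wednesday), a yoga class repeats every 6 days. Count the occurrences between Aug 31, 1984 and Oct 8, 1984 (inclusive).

6

Occurrences land 6·i days after Aug 29, 1984 for i = 0, 1, 2, …
Aug 31, 1984 is 2 days after the start; 2 ÷ 6 = 0 remainder 2; since the remainder is 2, round up to i = 1. First occurrence in the window: #2 on Sep 4, 1984 (1×6 = 6 days in).
Oct 8, 1984 is 40 days after the start; 40 ÷ 6 = 6 remainder 4. Last occurrence in the window: #7 on Oct 4, 1984.
Occurrences #2 through #7: 6 in total.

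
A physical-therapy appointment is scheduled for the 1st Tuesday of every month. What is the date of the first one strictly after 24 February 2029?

6 March 2029

February 2029 starts on a Thursday, so its 1st Tuesday is 6 February 2029 (5 days in).
That is not after 24 February 2029, so look at March 2029.
March 2029 starts on a Thursday, so its 1st Tuesday is 6 March 2029 (5 days in).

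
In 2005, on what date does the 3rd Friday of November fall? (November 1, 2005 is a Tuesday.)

November 2005 begins on a Tuesday, so the first Friday is November 4 (3 days later).
The 3rd Friday is 2 weeks later: 4 + 14 = 18.

November 18, 2005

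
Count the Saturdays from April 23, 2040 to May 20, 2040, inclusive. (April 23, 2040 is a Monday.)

April 23, 2040 is a Monday; the first Saturday on or after it is April 28, 2040 (5 days later).
From April 28, 2040 to May 20, 2040: 2 + 20 = 22 days (rest of April, May).
22 ÷ 7 = 3 full weeks with remainder 1, so 3 more Saturdays after the first → 4.

4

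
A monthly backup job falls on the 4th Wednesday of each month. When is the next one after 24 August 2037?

26 August 2037

August 2037 starts on a Saturday; its first Wednesday is the 5th, so the 4th Wednesday is the 26th — 26 August 2037.
26 August 2037 is after 24 August 2037, so that is the next one.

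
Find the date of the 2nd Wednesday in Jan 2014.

Jan 8, 2014

Jan 2014 begins on a Wednesday, so the first Wednesday is Jan 1.
The 2nd Wednesday is 1 weeks later: 1 + 7 = 8.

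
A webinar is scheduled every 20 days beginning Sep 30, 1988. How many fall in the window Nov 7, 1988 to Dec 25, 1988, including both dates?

3

Occurrences land 20·i days after Sep 30, 1988 for i = 0, 1, 2, …
Nov 7, 1988 is 38 days after the start; 38 ÷ 20 = 1 remainder 18; since the remainder is 18, round up to i = 2. First occurrence in the window: #3 on Nov 9, 1988 (2×20 = 40 days in).
Dec 25, 1988 is 86 days after the start; 86 ÷ 20 = 4 remainder 6. Last occurrence in the window: #5 on Dec 19, 1988.
Occurrences #3 through #5: 3 in total.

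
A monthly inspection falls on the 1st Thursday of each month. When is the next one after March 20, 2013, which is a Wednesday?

March 2013 starts on a Friday, so its 1st Thursday is March 7, 2013 (6 days in).
That is not after March 20, 2013, so look at April 2013.
April 2013 starts on a Monday, so its 1st Thursday is April 4, 2013 (3 days in).

April 4, 2013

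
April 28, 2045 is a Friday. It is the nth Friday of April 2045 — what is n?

4th

Day 28 falls in week ⌈28/7⌉ of the month.
Days 1–7 hold the 1st Friday, 8–14 the 2nd, 15–21 the 3rd, 22–28 the 4th, 29–31 the 5th.
28 is in the range for the 4th.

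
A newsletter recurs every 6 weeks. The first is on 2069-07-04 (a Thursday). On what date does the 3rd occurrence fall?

2069-09-26

The 3rd occurrence is 2 intervals after the first: 2 × 42 = 84 days after 2069-07-04.
July has 31 days — 27 days to the end of July leaves 57.
August has 31 days (26 left).
26 days into September → 2069-09-26.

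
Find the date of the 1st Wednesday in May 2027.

2027-05-05

The first Wednesday of May 2027 is May 5.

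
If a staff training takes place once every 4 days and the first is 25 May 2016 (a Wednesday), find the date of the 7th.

The 7th occurrence is 6 intervals after the first: 6 × 4 = 24 days after 25 May 2016.
May has 31 days — 6 days to the end of May leaves 18.
18 days into June → 18 June 2016.

18 June 2016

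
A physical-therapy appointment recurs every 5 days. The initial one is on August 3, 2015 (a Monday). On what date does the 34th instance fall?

The 34th occurrence is 33 intervals after the first: 33 × 5 = 165 days after August 3, 2015.
August has 31 days — 28 days to the end of August leaves 137.
September has 30 days (107 left).
October has 31 days (76 left).
November has 30 days (46 left).
December has 31 days (15 left).
15 days into January → January 15, 2016.

January 15, 2016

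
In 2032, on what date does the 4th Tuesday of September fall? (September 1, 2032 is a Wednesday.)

2032-09-28

September 2032 begins on a Wednesday, so the first Tuesday is September 7 (6 days later).
The 4th Tuesday is 3 weeks later: 7 + 21 = 28.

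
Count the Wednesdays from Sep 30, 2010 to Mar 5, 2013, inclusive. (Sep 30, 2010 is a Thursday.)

126

Sep 30, 2010 is a Thursday; the first Wednesday on or after it is Oct 6, 2010 (6 days later).
From Oct 6, 2010 to Mar 5, 2013: 86 + 365 + 366 + 64 = 881 days (rest of 2010, 2011, 2012, to Mar 5, 2013 in 2013).
881 ÷ 7 = 125 full weeks with remainder 6, so 125 more Wednesdays after the first → 126.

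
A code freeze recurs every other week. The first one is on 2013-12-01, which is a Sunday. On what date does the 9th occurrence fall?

2014-03-23

The 9th occurrence is 8 intervals after the first: 8 × 14 = 112 days after 2013-12-01.
December has 31 days — 30 days to the end of December leaves 82.
January has 31 days (51 left).
February has 28 days (23 left).
23 days into March → 2014-03-23.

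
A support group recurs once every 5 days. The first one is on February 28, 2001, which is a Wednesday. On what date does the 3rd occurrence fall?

The 3rd occurrence is 2 intervals after the first: 2 × 5 = 10 days after February 28, 2001.
February has 28 days — 0 days to the end of February leaves 10.
10 days into March → March 10, 2001.

March 10, 2001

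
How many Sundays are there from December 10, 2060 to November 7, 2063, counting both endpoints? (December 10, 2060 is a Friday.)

152

December 10, 2060 is a Friday; the first Sunday on or after it is December 12, 2060 (2 days later).
From December 12, 2060 to November 7, 2063: 19 + 365 + 365 + 311 = 1060 days (rest of 2060, 2061, 2062, to November 7, 2063 in 2063).
1060 ÷ 7 = 151 full weeks with remainder 3, so 151 more Sundays after the first → 152.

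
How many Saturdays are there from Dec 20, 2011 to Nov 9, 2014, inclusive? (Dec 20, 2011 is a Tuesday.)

Dec 20, 2011 is a Tuesday; the first Saturday on or after it is Dec 24, 2011 (4 days later).
From Dec 24, 2011 to Nov 9, 2014: 7 + 366 + 365 + 313 = 1051 days (rest of 2011, 2012, 2013, to Nov 9, 2014 in 2014).
1051 ÷ 7 = 150 full weeks with remainder 1, so 150 more Saturdays after the first → 151.

151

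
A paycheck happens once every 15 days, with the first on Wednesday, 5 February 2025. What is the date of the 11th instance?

5 July 2025

The 11th occurrence is 10 intervals after the first: 10 × 15 = 150 days after 5 February 2025.
February has 28 days — 23 days to the end of February leaves 127.
March has 31 days (96 left).
April has 30 days (66 left).
May has 31 days (35 left).
June has 30 days (5 left).
5 days into July → 5 July 2025.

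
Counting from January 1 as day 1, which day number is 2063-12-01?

335

Days in months before December: 31 + 28 + 31 + 30 + 31 + 30 + 31 + 31 + 30 + 31 + 30 = 334.
Plus 1 day into December → day 335.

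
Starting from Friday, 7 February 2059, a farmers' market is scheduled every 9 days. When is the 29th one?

The 29th occurrence is 28 intervals after the first: 28 × 9 = 252 days after 7 February 2059.
February has 28 days — 21 days to the end of February leaves 231.
March has 31 days (200 left).
April has 30 days (170 left).
May has 31 days (139 left).
June has 30 days (109 left).
July has 31 days (78 left).
August has 31 days (47 left).
September has 30 days (17 left).
17 days into October → 17 October 2059.

17 October 2059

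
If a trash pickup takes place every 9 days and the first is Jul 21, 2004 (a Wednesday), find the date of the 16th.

The 16th occurrence is 15 intervals after the first: 15 × 9 = 135 days after Jul 21, 2004.
Jul has 31 days — 10 days to the end of Jul leaves 125.
Aug has 31 days (94 left).
Sep has 30 days (64 left).
Oct has 31 days (33 left).
Nov has 30 days (3 left).
3 days into Dec → Dec 3, 2004.

Dec 3, 2004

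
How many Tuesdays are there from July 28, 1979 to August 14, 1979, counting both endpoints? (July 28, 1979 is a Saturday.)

July 28, 1979 is a Saturday; the first Tuesday on or after it is July 31, 1979 (3 days later).
From July 31, 1979 to August 14, 1979: 0 + 14 = 14 days (rest of July, August).
14 ÷ 7 = 2 full weeks with remainder 0, so 2 more Tuesdays after the first → 3.

3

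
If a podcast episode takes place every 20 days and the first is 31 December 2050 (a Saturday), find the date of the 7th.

30 April 2051

The 7th occurrence is 6 intervals after the first: 6 × 20 = 120 days after 31 December 2050.
December has 31 days — 0 days to the end of December leaves 120.
January has 31 days (89 left).
February has 28 days (61 left).
March has 31 days (30 left).
30 days into April → 30 April 2051.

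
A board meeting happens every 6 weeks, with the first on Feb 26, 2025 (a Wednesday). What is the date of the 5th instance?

Aug 13, 2025

The 5th occurrence is 4 intervals after the first: 4 × 42 = 168 days after Feb 26, 2025.
Feb has 28 days — 2 days to the end of Feb leaves 166.
Mar has 31 days (135 left).
Apr has 30 days (105 left).
May has 31 days (74 left).
Jun has 30 days (44 left).
Jul has 31 days (13 left).
13 days into Aug → Aug 13, 2025.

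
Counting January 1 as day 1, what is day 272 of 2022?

29 September 2022

January has 31 days (272 − 31 = 241 remain).
February has 28 days (241 − 28 = 213 remain).
March has 31 days (213 − 31 = 182 remain).
April has 30 days (182 − 30 = 152 remain).
May has 31 days (152 − 31 = 121 remain).
June has 30 days (121 − 30 = 91 remain).
July has 31 days (91 − 31 = 60 remain).
August has 31 days (60 − 31 = 29 remain).
29 into September → September 29.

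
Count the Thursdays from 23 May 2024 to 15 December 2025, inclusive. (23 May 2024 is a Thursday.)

82

23 May 2024 is a Thursday; the first Thursday on or after it is 23 May 2024.
From 23 May 2024 to 15 December 2025: 222 + 349 = 571 days (rest of 2024, to 15 December 2025 in 2025).
571 ÷ 7 = 81 full weeks with remainder 4, so 81 more Thursdays after the first → 82.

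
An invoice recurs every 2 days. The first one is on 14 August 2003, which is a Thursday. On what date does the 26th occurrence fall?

3 October 2003

The 26th occurrence is 25 intervals after the first: 25 × 2 = 50 days after 14 August 2003.
August has 31 days — 17 days to the end of August leaves 33.
September has 30 days (3 left).
3 days into October → 3 October 2003.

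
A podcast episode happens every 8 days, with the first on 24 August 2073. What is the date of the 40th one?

The 40th occurrence is 39 intervals after the first: 39 × 8 = 312 days after 24 August 2073.
August has 31 days — 7 days to the end of August leaves 305.
September has 30 days (275 left).
October has 31 days (244 left).
November has 30 days (214 left).
December has 31 days (183 left).
January has 31 days (152 left).
February has 28 days (124 left).
March has 31 days (93 left).
April has 30 days (63 left).
May has 31 days (32 left).
June has 30 days (2 left).
2 days into July → 2 July 2074.

2 July 2074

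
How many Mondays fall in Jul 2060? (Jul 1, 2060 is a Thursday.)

Jul 1, 2060 is a Thursday; the first Monday on or after it is Jul 5, 2060 (4 days later).
From Jul 5, 2060 to Jul 31, 2060 is 31 − 5 = 26 days.
26 ÷ 7 = 3 full weeks with remainder 5, so 3 more Mondays after the first → 4.

4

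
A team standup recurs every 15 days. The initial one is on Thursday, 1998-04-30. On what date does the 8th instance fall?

1998-08-13

The 8th occurrence is 7 intervals after the first: 7 × 15 = 105 days after 1998-04-30.
April has 30 days — 0 days to the end of April leaves 105.
May has 31 days (74 left).
June has 30 days (44 left).
July has 31 days (13 left).
13 days into August → 1998-08-13.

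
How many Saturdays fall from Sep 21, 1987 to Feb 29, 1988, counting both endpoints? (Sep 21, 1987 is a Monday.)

23

Sep 21, 1987 is a Monday; the first Saturday on or after it is Sep 26, 1987 (5 days later).
From Sep 26, 1987 to Feb 29, 1988: 4 + 31 + 30 + 31 + 31 + 29 = 156 days (rest of Sep, Oct, Nov, Dec, Jan, Feb).
156 ÷ 7 = 22 full weeks with remainder 2, so 22 more Saturdays after the first → 23.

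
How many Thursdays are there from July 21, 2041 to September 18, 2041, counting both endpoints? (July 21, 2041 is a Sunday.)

8

July 21, 2041 is a Sunday; the first Thursday on or after it is July 25, 2041 (4 days later).
From July 25, 2041 to September 18, 2041: 6 + 31 + 18 = 55 days (rest of July, August, September).
55 ÷ 7 = 7 full weeks with remainder 6, so 7 more Thursdays after the first → 8.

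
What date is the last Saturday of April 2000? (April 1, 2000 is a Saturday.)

April 2000 begins on a Saturday, so the first Saturday is April 1.
April 2000 has 30 days. Adding weeks: 1, 8, 15, 22, 29 — the last one ≤ 30 is the 29th.

2000-04-29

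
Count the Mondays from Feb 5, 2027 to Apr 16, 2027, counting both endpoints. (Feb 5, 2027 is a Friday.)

10

Feb 5, 2027 is a Friday; the first Monday on or after it is Feb 8, 2027 (3 days later).
From Feb 8, 2027 to Apr 16, 2027: 20 + 31 + 16 = 67 days (rest of Feb, Mar, Apr).
67 ÷ 7 = 9 full weeks with remainder 4, so 9 more Mondays after the first → 10.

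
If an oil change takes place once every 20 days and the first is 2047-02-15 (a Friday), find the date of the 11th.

The 11th occurrence is 10 intervals after the first: 10 × 20 = 200 days after 2047-02-15.
February has 28 days — 13 days to the end of February leaves 187.
March has 31 days (156 left).
April has 30 days (126 left).
May has 31 days (95 left).
June has 30 days (65 left).
July has 31 days (34 left).
August has 31 days (3 left).
3 days into September → 2047-09-03.

2047-09-03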